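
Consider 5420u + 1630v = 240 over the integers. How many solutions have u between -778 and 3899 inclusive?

29

gcd(5420, 1630) = 10.
By Bézout, 5420·(40) + 1630·(-133) = 10.
Particular solution: (145, -482).
General solution: u = 145 + 163t, v = -482 - 542t for integer t.
-778 ≤ 145 + 163t ≤ 3899 gives t ∈ [-5, 23], which is 29 values.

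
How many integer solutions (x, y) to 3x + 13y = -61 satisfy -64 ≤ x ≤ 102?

gcd(13, 3):
  13 = 4*3 + 1
  3 = 3*1
so gcd(13, 3) = 1.
Back-substitute for Bézout coefficients:
  1 = 13 - 4*3
  ... = 3*(-4) + 13*(1)
Scale by -61: particular solution (244, -61); reduce x mod 13: (10, -7).
General solution: x = 10 + 13t, y = -7 - 3t for integer t.
-64 ≤ 10 + 13t ≤ 102 gives t ∈ [-5, 7], which is 13 values.

13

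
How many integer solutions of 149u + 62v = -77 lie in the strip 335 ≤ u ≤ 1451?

gcd(149, 62) = 1.
By Bézout, 149·(5) + 62·(-12) = 1.
Particular solution: (49, -119).
General solution: u = 49 + 62t, v = -119 - 149t for integer t.
335 ≤ 49 + 62t ≤ 1451 gives t ∈ [5, 22], which is 18 values.

18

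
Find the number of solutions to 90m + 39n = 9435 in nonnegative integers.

gcd(90, 39):
  90 = 2*39 + 12
  39 = 3*12 + 3
  12 = 4*3
so gcd(90, 39) = 3.
Back-substitute for Bézout coefficients:
  3 = 39 - 3*12
  ... = 90*(-3) + 39*(7)
Scale by 3145: one solution is (-9435, 22015). Reduce m mod 13: (3, 235).
General: m = 3 + 13t, n = 235 - 30t.
m ≥ 0 ⇒ t ≥ 0; n ≥ 0 ⇒ t ≤ 7. So t ∈ [0, 7]: 8 solutions.

8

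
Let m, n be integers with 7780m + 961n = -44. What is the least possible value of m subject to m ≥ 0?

292

gcd(7780, 961):
  7780 = 8*961 + 92
  961 = 10*92 + 41
  92 = 2*41 + 10
  41 = 4*10 + 1
  10 = 10*1
so gcd(7780, 961) = 1.
1 divides -44, so solutions exist.
Back-substitute for Bézout coefficients:
  1 = 41 - 4*10
  ... = 7780*(-94) + 961*(761)
Scale by -44/1 = -44: (m₀, n₀) = (4136, -33484).
General solution: m = 4136 + 961t, n = -33484 - 7780t for integer t.
m ≥ 0: smallest is 4136 mod 961 = 292 (at t = -4), with n = -2364.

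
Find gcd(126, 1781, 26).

gcd(1781, 126) = 1.
gcd(1, 26) = 1.

1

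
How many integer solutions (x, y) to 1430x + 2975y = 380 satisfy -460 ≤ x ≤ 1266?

gcd(2975, 1430) = 5  (2975 = 2×1430 + 115, 1430 = 12×115 + 50, 115 = 2×50 + 15, 50 = 3×15 + 5, 15 = 3×5).
Back-substituting, 1430×(181) + 2975×(-87) = 5.
Scale by 76: particular solution (13756, -6612); reduce x mod 595: (71, -34).
General solution: x = 71 + 595t, y = -34 - 286t for integer t.
-460 ≤ 71 + 595t ≤ 1266 gives t ∈ [0, 2], which is 3 values.

3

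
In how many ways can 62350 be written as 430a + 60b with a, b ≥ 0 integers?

gcd(430, 60) = 10.
By Bézout, 430×(1) + 60×(-7) = 10.
One solution: (1, 1032).
General: a = 1 + 6t, b = 1032 - 43t.
a ≥ 0 ⇒ t ≥ 0; b ≥ 0 ⇒ t ≤ 24. So t ∈ [0, 24]: 25 solutions.

25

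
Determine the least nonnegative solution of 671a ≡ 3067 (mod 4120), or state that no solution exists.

gcd(4120, 671) = 1.
1 divides 3067, so solutions exist.
By Bézout, 671·(1271) + 4120·(-207) = 1.
So 671·(1271) ≡ 1 (mod 4120); multiply by 3067: a ≡ 3898157 (mod 4120).
Smallest nonnegative: a = 3898157 mod 4120 = 637.

637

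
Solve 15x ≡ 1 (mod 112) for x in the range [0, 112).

15

gcd(112, 15) = 1  (112 = 7·15 + 7, 15 = 2·7 + 1, 7 = 7·1).
Back-substituting, 15·(15) + 112·(-2) = 1.
So 15·15 ≡ 1 (mod 112), and 15 mod 112 = 15.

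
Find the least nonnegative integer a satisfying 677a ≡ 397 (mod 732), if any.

605

gcd(732, 677) = 1  (732 = 1×677 + 55, 677 = 12×55 + 17, 55 = 3×17 + 4, 17 = 4×4 + 1, 4 = 4×1).
1 divides 397, so solutions exist.
Back-substituting, 677×(173) + 732×(-160) = 1.
So 677×(173) ≡ 1 (mod 732); multiply by 397: a ≡ 68681 (mod 732).
Smallest nonnegative: a = 68681 mod 732 = 605.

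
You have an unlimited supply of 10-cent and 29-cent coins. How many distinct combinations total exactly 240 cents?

1

Need nonnegative integers with 10j + 29k = 240.
gcd(10, 29) = 1, and 10·(3) + 29·(-1) = 1.
So (j₀, k₀) = (720, -240); general j = 720 + 29t, k = -240 - 10t.
j ≥ 0 ⇒ t ≥ -24; k ≥ 0 ⇒ t ≤ -24. That's 1 value of t.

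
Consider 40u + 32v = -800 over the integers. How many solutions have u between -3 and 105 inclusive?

gcd(40, 32) = 8.
By Bézout, 40·(1) + 32·(-1) = 8.
Particular solution: (0, -25).
General solution: u = 0 + 4t, v = -25 - 5t for integer t.
-3 ≤ 0 + 4t ≤ 105 gives t ∈ [0, 26], which is 27 values.

27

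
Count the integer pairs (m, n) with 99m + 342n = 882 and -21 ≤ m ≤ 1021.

27

gcd(342, 99):
  342 = 3·99 + 45
  99 = 2·45 + 9
  45 = 5·9
so gcd(342, 99) = 9.
Back-substitute for Bézout coefficients:
  9 = 99 - 2·45
  ... = 99·(7) + 342·(-2)
Scale by 98: particular solution (686, -196); reduce m mod 38: (2, 2).
General solution: m = 2 + 38t, n = 2 - 11t for integer t.
-21 ≤ 2 + 38t ≤ 1021 gives t ∈ [0, 26], which is 27 values.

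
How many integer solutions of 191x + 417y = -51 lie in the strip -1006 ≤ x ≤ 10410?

27

gcd(417, 191) = 1.
By Bézout, 191*(131) + 417*(-60) = 1.
Particular solution: (408, -187).
General solution: x = 408 + 417t, y = -187 - 191t for integer t.
-1006 ≤ 408 + 417t ≤ 10410 gives t ∈ [-3, 23], which is 27 values.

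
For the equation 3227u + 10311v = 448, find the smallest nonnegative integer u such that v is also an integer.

gcd(10311, 3227) = 7  (10311 = 3·3227 + 630, 3227 = 5·630 + 77, 630 = 8·77 + 14, 77 = 5·14 + 7, 14 = 2·7).
7 divides 448, so solutions exist.
Back-substituting, 3227·(671) + 10311·(-210) = 7.
Scale by 448/7 = 64: (u₀, v₀) = (42944, -13440).
General solution: u = 42944 + 1473t, v = -13440 - 461t for integer t.
u ≥ 0: smallest is 42944 mod 1473 = 227 (at t = -29), with v = -71.

227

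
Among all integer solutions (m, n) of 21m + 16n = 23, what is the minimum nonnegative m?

gcd(21, 16) = 1.
1 divides 23, so solutions exist.
By Bézout, 21*(-3) + 16*(4) = 1.
Scale by 23/1 = 23: (m₀, n₀) = (-69, 92).
General solution: m = -69 + 16t, n = 92 - 21t for integer t.
m ≥ 0: smallest is -69 mod 16 = 11 (at t = 5), with n = -13.

11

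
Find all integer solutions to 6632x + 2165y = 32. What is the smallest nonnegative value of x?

901

gcd(6632, 2165):
  6632 = 3*2165 + 137
  2165 = 15*137 + 110
  137 = 1*110 + 27
  110 = 4*27 + 2
  27 = 13*2 + 1
  2 = 2*1
so gcd(6632, 2165) = 1.
1 divides 32, so solutions exist.
Back-substitute for Bézout coefficients:
  1 = 27 - 13*2
  ... = 6632*(1043) + 2165*(-3195)
Scale by 32/1 = 32: (x₀, y₀) = (33376, -102240).
General solution: x = 33376 + 2165t, y = -102240 - 6632t for integer t.
x ≥ 0: smallest is 33376 mod 2165 = 901 (at t = -15), with y = -2760.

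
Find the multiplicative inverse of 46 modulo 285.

gcd(285, 46) = 1  (285 = 6×46 + 9, 46 = 5×9 + 1, 9 = 9×1).
Back-substituting, 46×(31) + 285×(-5) = 1.
So 46×31 ≡ 1 (mod 285), and 31 mod 285 = 31.

31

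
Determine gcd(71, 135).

1

gcd(135, 71) = 1  (135 = 1×71 + 64, 71 = 1×64 + 7, 64 = 9×7 + 1, 7 = 7×1).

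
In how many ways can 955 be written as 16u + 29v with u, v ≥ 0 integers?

2

gcd(29, 16):
  29 = 1*16 + 13
  16 = 1*13 + 3
  13 = 4*3 + 1
  3 = 3*1
so gcd(29, 16) = 1.
Back-substitute for Bézout coefficients:
  1 = 13 - 4*3
  ... = 16*(-9) + 29*(5)
Scale by 955: one solution is (-8595, 4775). Reduce u mod 29: (18, 23).
General: u = 18 + 29t, v = 23 - 16t.
u ≥ 0 ⇒ t ≥ 0; v ≥ 0 ⇒ t ≤ 1. So t ∈ [0, 1]: 2 solutions.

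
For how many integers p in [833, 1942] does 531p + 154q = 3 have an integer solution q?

gcd(531, 154) = 1  (531 = 3×154 + 69, 154 = 2×69 + 16, 69 = 4×16 + 5, 16 = 3×5 + 1, 5 = 5×1).
Back-substituting, 531×(-29) + 154×(100) = 1.
Scale by 3: particular solution (-87, 300); reduce p mod 154: (67, -231).
General solution: p = 67 + 154t, q = -231 - 531t for integer t.
833 ≤ 67 + 154t ≤ 1942 gives t ∈ [5, 12], which is 8 values.

8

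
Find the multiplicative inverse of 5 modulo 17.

7

gcd(17, 5) = 1  (17 = 3*5 + 2, 5 = 2*2 + 1, 2 = 2*1).
Back-substituting, 5*(7) + 17*(-2) = 1.
So 5*7 ≡ 1 (mod 17), and 7 mod 17 = 7.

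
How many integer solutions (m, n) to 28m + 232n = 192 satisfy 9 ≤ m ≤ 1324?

gcd(232, 28) = 4  (232 = 8·28 + 8, 28 = 3·8 + 4, 8 = 2·4).
Back-substituting, 28·(25) + 232·(-3) = 4.
Scale by 48: particular solution (1200, -144); reduce m mod 58: (40, -4).
General solution: m = 40 + 58t, n = -4 - 7t for integer t.
9 ≤ 40 + 58t ≤ 1324 gives t ∈ [0, 22], which is 23 values.

23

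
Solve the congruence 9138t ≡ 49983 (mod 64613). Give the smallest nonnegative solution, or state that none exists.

54585

gcd(64613, 9138):
  64613 = 7·9138 + 647
  9138 = 14·647 + 80
  647 = 8·80 + 7
  80 = 11·7 + 3
  7 = 2·3 + 1
  3 = 3·1
so gcd(64613, 9138) = 1.
1 divides 49983, so solutions exist.
Back-substitute for Bézout coefficients:
  1 = 7 - 2·3
  ... = 9138·(-18575) + 64613·(2627)
So 9138·(-18575) ≡ 1 (mod 64613); multiply by 49983: t ≡ -928434225 (mod 64613).
Smallest nonnegative: t = -928434225 mod 64613 = 54585.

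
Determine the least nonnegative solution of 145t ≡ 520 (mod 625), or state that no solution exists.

gcd(625, 145) = 5  (625 = 4×145 + 45, 145 = 3×45 + 10, 45 = 4×10 + 5, 10 = 2×5).
5 divides 520, so solutions exist.
Back-substituting, 145×(-56) + 625×(13) = 5.
So 145×(-56) ≡ 5 (mod 625); multiply by 104: t ≡ -5824 (mod 125).
Smallest nonnegative: t = -5824 mod 125 = 51.

51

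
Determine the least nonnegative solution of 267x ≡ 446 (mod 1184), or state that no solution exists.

gcd(1184, 267):
  1184 = 4*267 + 116
  267 = 2*116 + 35
  116 = 3*35 + 11
  35 = 3*11 + 2
  11 = 5*2 + 1
  2 = 2*1
so gcd(1184, 267) = 1.
1 divides 446, so solutions exist.
Back-substitute for Bézout coefficients:
  1 = 11 - 5*2
  ... = 267*(-541) + 1184*(122)
So 267*(-541) ≡ 1 (mod 1184); multiply by 446: x ≡ -241286 (mod 1184).
Smallest nonnegative: x = -241286 mod 1184 = 250.

250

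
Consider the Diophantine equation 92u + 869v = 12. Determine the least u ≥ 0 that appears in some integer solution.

718

gcd(869, 92) = 1.
1 divides 12, so solutions exist.
By Bézout, 92*(-85) + 869*(9) = 1.
Scale by 12/1 = 12: (u₀, v₀) = (-1020, 108).
General solution: u = -1020 + 869t, v = 108 - 92t for integer t.
u ≥ 0: smallest is -1020 mod 869 = 718 (at t = 2), with v = -76.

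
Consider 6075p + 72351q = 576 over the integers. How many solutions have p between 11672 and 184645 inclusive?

22

gcd(72351, 6075):
  72351 = 11*6075 + 5526
  6075 = 1*5526 + 549
  5526 = 10*549 + 36
  549 = 15*36 + 9
  36 = 4*9
so gcd(72351, 6075) = 9.
Back-substitute for Bézout coefficients:
  9 = 549 - 15*36
  ... = 6075*(1977) + 72351*(-166)
Scale by 64: particular solution (126528, -10624); reduce p mod 8039: (5943, -499).
General solution: p = 5943 + 8039t, q = -499 - 675t for integer t.
11672 ≤ 5943 + 8039t ≤ 184645 gives t ∈ [1, 22], which is 22 values.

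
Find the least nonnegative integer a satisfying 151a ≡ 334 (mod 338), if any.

gcd(338, 151) = 1  (338 = 2×151 + 36, 151 = 4×36 + 7, 36 = 5×7 + 1, 7 = 7×1).
1 divides 334, so solutions exist.
Back-substituting, 151×(-47) + 338×(21) = 1.
So 151×(-47) ≡ 1 (mod 338); multiply by 334: a ≡ -15698 (mod 338).
Smallest nonnegative: a = -15698 mod 338 = 188.

188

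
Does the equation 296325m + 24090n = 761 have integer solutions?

no

gcd(296325, 24090):
  296325 = 12*24090 + 7245
  24090 = 3*7245 + 2355
  7245 = 3*2355 + 180
  2355 = 13*180 + 15
  180 = 12*15
so gcd(296325, 24090) = 15.
15 does not divide 761 (remainder 11), so no integer solutions.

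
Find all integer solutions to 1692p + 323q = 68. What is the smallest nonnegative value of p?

68

gcd(1692, 323) = 1.
1 divides 68, so solutions exist.
By Bézout, 1692·(-151) + 323·(791) = 1.
Scale by 68/1 = 68: (p₀, q₀) = (-10268, 53788).
General solution: p = -10268 + 323t, q = 53788 - 1692t for integer t.
p ≥ 0: smallest is -10268 mod 323 = 68 (at t = 32), with q = -356.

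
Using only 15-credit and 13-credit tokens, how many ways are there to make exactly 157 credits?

1

Need nonnegative integers with 15j + 13k = 157.
gcd(15, 13) = 1, and 15·(-6) + 13·(7) = 1.
So (j₀, k₀) = (-942, 1099); general j = -942 + 13t, k = 1099 - 15t.
j ≥ 0 ⇒ t ≥ 73; k ≥ 0 ⇒ t ≤ 73. That's 1 value of t.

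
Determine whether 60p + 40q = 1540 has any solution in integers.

yes

gcd(60, 40):
  60 = 1×40 + 20
  40 = 2×20
so gcd(60, 40) = 20.
20 divides 1540, so integer solutions exist.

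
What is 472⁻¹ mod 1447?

gcd(1447, 472):
  1447 = 3*472 + 31
  472 = 15*31 + 7
  31 = 4*7 + 3
  7 = 2*3 + 1
  3 = 3*1
so gcd(1447, 472) = 1.
Back-substitute for Bézout coefficients:
  1 = 7 - 2*3
  ... = 472*(420) + 1447*(-137)
So 472*420 ≡ 1 (mod 1447), and 420 mod 1447 = 420.

420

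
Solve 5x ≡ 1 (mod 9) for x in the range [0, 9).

2

gcd(9, 5) = 1  (9 = 1×5 + 4, 5 = 1×4 + 1, 4 = 4×1).
Back-substituting, 5×(2) + 9×(-1) = 1.
So 5×2 ≡ 1 (mod 9), and 2 mod 9 = 2.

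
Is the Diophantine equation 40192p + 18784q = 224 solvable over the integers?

yes

gcd(40192, 18784) = 32  (40192 = 2*18784 + 2624, 18784 = 7*2624 + 416, 2624 = 6*416 + 128, 416 = 3*128 + 32, 128 = 4*32).
32 divides 224, so integer solutions exist.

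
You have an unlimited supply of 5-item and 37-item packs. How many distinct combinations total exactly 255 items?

2

Need nonnegative integers with 5j + 37k = 255.
gcd(5, 37) = 1, and 5·(15) + 37·(-2) = 1.
So (j₀, k₀) = (3825, -510); general j = 3825 + 37t, k = -510 - 5t.
j ≥ 0 ⇒ t ≥ -103; k ≥ 0 ⇒ t ≤ -102. That's 2 values of t.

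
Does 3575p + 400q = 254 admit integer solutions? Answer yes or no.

no

gcd(3575, 400) = 25  (3575 = 8×400 + 375, 400 = 1×375 + 25, 375 = 15×25).
25 does not divide 254 (remainder 4), so no integer solutions.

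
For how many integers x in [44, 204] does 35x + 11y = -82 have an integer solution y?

gcd(35, 11):
  35 = 3·11 + 2
  11 = 5·2 + 1
  2 = 2·1
so gcd(35, 11) = 1.
Back-substitute for Bézout coefficients:
  1 = 11 - 5·2
  ... = 35·(-5) + 11·(16)
Scale by -82: particular solution (410, -1312); reduce x mod 11: (3, -17).
General solution: x = 3 + 11t, y = -17 - 35t for integer t.
44 ≤ 3 + 11t ≤ 204 gives t ∈ [4, 18], which is 15 values.

15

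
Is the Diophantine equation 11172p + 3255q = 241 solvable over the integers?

no

gcd(11172, 3255) = 21  (11172 = 3·3255 + 1407, 3255 = 2·1407 + 441, 1407 = 3·441 + 84, 441 = 5·84 + 21, 84 = 4·21).
21 does not divide 241 (remainder 10), so no integer solutions.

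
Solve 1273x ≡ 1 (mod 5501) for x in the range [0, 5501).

4425

gcd(5501, 1273) = 1.
By Bézout, 1273*(-1076) + 5501*(249) = 1.
So 1273*-1076 ≡ 1 (mod 5501), and -1076 mod 5501 = 4425.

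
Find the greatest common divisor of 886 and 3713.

gcd(3713, 886):
  3713 = 4·886 + 169
  886 = 5·169 + 41
  169 = 4·41 + 5
  41 = 8·5 + 1
  5 = 5·1
so gcd(3713, 886) = 1.

1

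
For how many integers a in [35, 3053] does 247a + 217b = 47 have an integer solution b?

14

gcd(247, 217) = 1  (247 = 1·217 + 30, 217 = 7·30 + 7, 30 = 4·7 + 2, 7 = 3·2 + 1, 2 = 2·1).
Back-substituting, 247·(-94) + 217·(107) = 1.
Scale by 47: particular solution (-4418, 5029); reduce a mod 217: (139, -158).
General solution: a = 139 + 217t, b = -158 - 247t for integer t.
35 ≤ 139 + 217t ≤ 3053 gives t ∈ [0, 13], which is 14 values.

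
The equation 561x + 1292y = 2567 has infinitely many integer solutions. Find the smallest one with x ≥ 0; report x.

gcd(1292, 561) = 17.
17 divides 2567, so solutions exist.
By Bézout, 561×(-23) + 1292×(10) = 17.
Scale by 2567/17 = 151: (x₀, y₀) = (-3473, 1510).
General solution: x = -3473 + 76t, y = 1510 - 33t for integer t.
x ≥ 0: smallest is -3473 mod 76 = 23 (at t = 46), with y = -8.

23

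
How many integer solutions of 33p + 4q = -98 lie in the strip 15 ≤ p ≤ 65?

12

gcd(33, 4) = 1  (33 = 8·4 + 1, 4 = 4·1).
Back-substituting, 33·(1) + 4·(-8) = 1.
Scale by -98: particular solution (-98, 784); reduce p mod 4: (2, -41).
General solution: p = 2 + 4t, q = -41 - 33t for integer t.
15 ≤ 2 + 4t ≤ 65 gives t ∈ [4, 15], which is 12 values.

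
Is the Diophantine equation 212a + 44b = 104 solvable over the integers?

yes

gcd(212, 44) = 4  (212 = 4·44 + 36, 44 = 1·36 + 8, 36 = 4·8 + 4, 8 = 2·4).
4 divides 104, so integer solutions exist.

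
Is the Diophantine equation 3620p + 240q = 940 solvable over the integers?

yes

gcd(3620, 240) = 20.
20 divides 940, so integer solutions exist.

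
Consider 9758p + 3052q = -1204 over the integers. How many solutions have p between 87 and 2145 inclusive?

9

gcd(9758, 3052) = 14  (9758 = 3*3052 + 602, 3052 = 5*602 + 42, 602 = 14*42 + 14, 42 = 3*14).
Back-substituting, 9758*(71) + 3052*(-227) = 14.
Scale by -86: particular solution (-6106, 19522); reduce p mod 218: (216, -691).
General solution: p = 216 + 218t, q = -691 - 697t for integer t.
87 ≤ 216 + 218t ≤ 2145 gives t ∈ [0, 8], which is 9 values.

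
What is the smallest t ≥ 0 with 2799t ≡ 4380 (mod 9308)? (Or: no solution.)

gcd(9308, 2799) = 1  (9308 = 3·2799 + 911, 2799 = 3·911 + 66, 911 = 13·66 + 53, 66 = 1·53 + 13, 53 = 4·13 + 1, 13 = 13·1).
1 divides 4380, so solutions exist.
Back-substituting, 2799·(-705) + 9308·(212) = 1.
So 2799·(-705) ≡ 1 (mod 9308); multiply by 4380: t ≡ -3087900 (mod 9308).
Smallest nonnegative: t = -3087900 mod 9308 = 2356.

2356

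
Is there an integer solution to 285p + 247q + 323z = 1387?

gcd(285, 247):
  285 = 1×247 + 38
  247 = 6×38 + 19
  38 = 2×19
so gcd(285, 247) = 19.
gcd(19, 323) = 19.
19 divides 1387, so integer solutions exist.

yes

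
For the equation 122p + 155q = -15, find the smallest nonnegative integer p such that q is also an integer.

85

gcd(155, 122) = 1.
1 divides -15, so solutions exist.
By Bézout, 122×(-47) + 155×(37) = 1.
Scale by -15/1 = -15: (p₀, q₀) = (705, -555).
General solution: p = 705 + 155t, q = -555 - 122t for integer t.
p ≥ 0: smallest is 705 mod 155 = 85 (at t = -4), with q = -67.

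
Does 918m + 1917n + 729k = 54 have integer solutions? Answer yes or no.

gcd(1917, 918) = 27.
gcd(27, 729) = 27.
27 divides 54, so integer solutions exist.

yes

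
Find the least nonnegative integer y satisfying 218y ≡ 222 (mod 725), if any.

154

gcd(725, 218):
  725 = 3·218 + 71
  218 = 3·71 + 5
  71 = 14·5 + 1
  5 = 5·1
so gcd(725, 218) = 1.
1 divides 222, so solutions exist.
Back-substitute for Bézout coefficients:
  1 = 71 - 14·5
  ... = 218·(-143) + 725·(43)
So 218·(-143) ≡ 1 (mod 725); multiply by 222: y ≡ -31746 (mod 725).
Smallest nonnegative: y = -31746 mod 725 = 154.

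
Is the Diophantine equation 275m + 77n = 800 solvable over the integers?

gcd(275, 77) = 11  (275 = 3×77 + 44, 77 = 1×44 + 33, 44 = 1×33 + 11, 33 = 3×11).
11 does not divide 800 (remainder 8), so no integer solutions.

no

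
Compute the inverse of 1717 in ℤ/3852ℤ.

gcd(3852, 1717) = 1.
By Bézout, 1717*(-599) + 3852*(267) = 1.
So 1717*-599 ≡ 1 (mod 3852), and -599 mod 3852 = 3253.

3253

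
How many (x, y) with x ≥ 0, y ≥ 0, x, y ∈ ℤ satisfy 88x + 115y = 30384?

gcd(115, 88) = 1.
By Bézout, 88*(17) + 115*(-13) = 1.
One solution: (63, 216).
General: x = 63 + 115t, y = 216 - 88t.
x ≥ 0 ⇒ t ≥ 0; y ≥ 0 ⇒ t ≤ 2. So t ∈ [0, 2]: 3 solutions.

3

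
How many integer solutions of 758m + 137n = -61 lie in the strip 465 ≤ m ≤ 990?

gcd(758, 137):
  758 = 5·137 + 73
  137 = 1·73 + 64
  73 = 1·64 + 9
  64 = 7·9 + 1
  9 = 9·1
so gcd(758, 137) = 1.
Back-substitute for Bézout coefficients:
  1 = 64 - 7·9
  ... = 758·(-15) + 137·(83)
Scale by -61: particular solution (915, -5063); reduce m mod 137: (93, -515).
General solution: m = 93 + 137t, n = -515 - 758t for integer t.
465 ≤ 93 + 137t ≤ 990 gives t ∈ [3, 6], which is 4 values.

4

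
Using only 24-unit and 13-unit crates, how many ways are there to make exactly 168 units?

Need nonnegative integers with 24j + 13k = 168.
gcd(24, 13) = 1, and 24·(6) + 13·(-11) = 1.
So (j₀, k₀) = (1008, -1848); general j = 1008 + 13t, k = -1848 - 24t.
j ≥ 0 ⇒ t ≥ -77; k ≥ 0 ⇒ t ≤ -77. That's 1 value of t.

1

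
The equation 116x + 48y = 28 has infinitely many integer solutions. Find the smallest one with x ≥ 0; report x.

11

gcd(116, 48):
  116 = 2*48 + 20
  48 = 2*20 + 8
  20 = 2*8 + 4
  8 = 2*4
so gcd(116, 48) = 4.
4 divides 28, so solutions exist.
Back-substitute for Bézout coefficients:
  4 = 20 - 2*8
  ... = 116*(5) + 48*(-12)
Scale by 28/4 = 7: (x₀, y₀) = (35, -84).
General solution: x = 35 + 12t, y = -84 - 29t for integer t.
x ≥ 0: smallest is 35 mod 12 = 11 (at t = -2), with y = -26.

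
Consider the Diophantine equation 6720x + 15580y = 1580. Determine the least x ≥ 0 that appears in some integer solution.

gcd(15580, 6720) = 20.
20 divides 1580, so solutions exist.
By Bézout, 6720*(364) + 15580*(-157) = 20.
Scale by 1580/20 = 79: (x₀, y₀) = (28756, -12403).
General solution: x = 28756 + 779t, y = -12403 - 336t for integer t.
x ≥ 0: smallest is 28756 mod 779 = 712 (at t = -36), with y = -307.

712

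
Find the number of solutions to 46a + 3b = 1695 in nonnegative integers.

13

gcd(46, 3):
  46 = 15·3 + 1
  3 = 3·1
so gcd(46, 3) = 1.
Back-substitute for Bézout coefficients:
  1 = 46 - 15·3
  ... = 46·(1) + 3·(-15)
Scale by 1695: one solution is (1695, -25425). Reduce a mod 3: (0, 565).
General: a = 0 + 3t, b = 565 - 46t.
a ≥ 0 ⇒ t ≥ 0; b ≥ 0 ⇒ t ≤ 12. So t ∈ [0, 12]: 13 solutions.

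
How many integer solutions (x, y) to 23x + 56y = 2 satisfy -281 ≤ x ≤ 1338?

29

gcd(56, 23) = 1  (56 = 2·23 + 10, 23 = 2·10 + 3, 10 = 3·3 + 1, 3 = 3·1).
Back-substituting, 23·(-17) + 56·(7) = 1.
Scale by 2: particular solution (-34, 14); reduce x mod 56: (22, -9).
General solution: x = 22 + 56t, y = -9 - 23t for integer t.
-281 ≤ 22 + 56t ≤ 1338 gives t ∈ [-5, 23], which is 29 values.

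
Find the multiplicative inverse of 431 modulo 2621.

gcd(2621, 431) = 1  (2621 = 6×431 + 35, 431 = 12×35 + 11, 35 = 3×11 + 2, 11 = 5×2 + 1, 2 = 2×1).
Back-substituting, 431×(1198) + 2621×(-197) = 1.
So 431×1198 ≡ 1 (mod 2621), and 1198 mod 2621 = 1198.

1198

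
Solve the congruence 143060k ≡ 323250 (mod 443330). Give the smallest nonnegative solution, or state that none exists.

5571

gcd(443330, 143060) = 10.
10 divides 323250, so solutions exist.
By Bézout, 143060×(-20177) + 443330×(6511) = 10.
So 143060×(-20177) ≡ 10 (mod 443330); multiply by 32325: k ≡ -652221525 (mod 44333).
Smallest nonnegative: k = -652221525 mod 44333 = 5571.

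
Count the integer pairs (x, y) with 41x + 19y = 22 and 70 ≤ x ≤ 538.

gcd(41, 19) = 1.
By Bézout, 41×(-6) + 19×(13) = 1.
Particular solution: (1, -1).
General solution: x = 1 + 19t, y = -1 - 41t for integer t.
70 ≤ 1 + 19t ≤ 538 gives t ∈ [4, 28], which is 25 values.

25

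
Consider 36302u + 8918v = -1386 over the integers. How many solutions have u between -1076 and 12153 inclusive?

gcd(36302, 8918) = 14.
By Bézout, 36302*(-184) + 8918*(749) = 14.
Particular solution: (380, -1547).
General solution: u = 380 + 637t, v = -1547 - 2593t for integer t.
-1076 ≤ 380 + 637t ≤ 12153 gives t ∈ [-2, 18], which is 21 values.

21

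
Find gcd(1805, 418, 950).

19

gcd(1805, 418) = 19  (1805 = 4·418 + 133, 418 = 3·133 + 19, 133 = 7·19).
gcd(19, 950) = 19.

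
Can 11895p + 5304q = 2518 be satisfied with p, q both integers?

gcd(11895, 5304):
  11895 = 2·5304 + 1287
  5304 = 4·1287 + 156
  1287 = 8·156 + 39
  156 = 4·39
so gcd(11895, 5304) = 39.
39 does not divide 2518 (remainder 22), so no integer solutions.

no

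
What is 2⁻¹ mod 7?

gcd(7, 2) = 1  (7 = 3×2 + 1, 2 = 2×1).
Back-substituting, 2×(-3) + 7×(1) = 1.
So 2×-3 ≡ 1 (mod 7), and -3 mod 7 = 4.

4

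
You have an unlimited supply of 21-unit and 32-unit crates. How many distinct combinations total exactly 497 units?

Need nonnegative integers with 21j + 32k = 497.
gcd(21, 32) = 1, and 21·(-3) + 32·(2) = 1.
So (j₀, k₀) = (-1491, 994); general j = -1491 + 32t, k = 994 - 21t.
j ≥ 0 ⇒ t ≥ 47; k ≥ 0 ⇒ t ≤ 47. That's 1 value of t.

1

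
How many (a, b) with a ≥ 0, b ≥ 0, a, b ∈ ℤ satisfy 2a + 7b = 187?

13

gcd(7, 2) = 1.
By Bézout, 2·(-3) + 7·(1) = 1.
One solution: (6, 25).
General: a = 6 + 7t, b = 25 - 2t.
a ≥ 0 ⇒ t ≥ 0; b ≥ 0 ⇒ t ≤ 12. So t ∈ [0, 12]: 13 solutions.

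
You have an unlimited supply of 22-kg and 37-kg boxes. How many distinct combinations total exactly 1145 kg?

2

Need nonnegative integers with 22j + 37k = 1145.
gcd(22, 37) = 1, and 22·(-5) + 37·(3) = 1.
So (j₀, k₀) = (-5725, 3435); general j = -5725 + 37t, k = 3435 - 22t.
j ≥ 0 ⇒ t ≥ 155; k ≥ 0 ⇒ t ≤ 156. That's 2 values of t.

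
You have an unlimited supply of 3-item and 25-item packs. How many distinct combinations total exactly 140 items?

Need nonnegative integers with 3j + 25k = 140.
gcd(3, 25) = 1, and 3·(-8) + 25·(1) = 1.
So (j₀, k₀) = (-1120, 140); general j = -1120 + 25t, k = 140 - 3t.
j ≥ 0 ⇒ t ≥ 45; k ≥ 0 ⇒ t ≤ 46. That's 2 values of t.

2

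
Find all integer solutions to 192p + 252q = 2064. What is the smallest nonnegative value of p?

16

gcd(252, 192) = 12.
12 divides 2064, so solutions exist.
By Bézout, 192×(4) + 252×(-3) = 12.
Scale by 2064/12 = 172: (p₀, q₀) = (688, -516).
General solution: p = 688 + 21t, q = -516 - 16t for integer t.
p ≥ 0: smallest is 688 mod 21 = 16 (at t = -32), with q = -4.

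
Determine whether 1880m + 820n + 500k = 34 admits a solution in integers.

no

gcd(1880, 820) = 20  (1880 = 2×820 + 240, 820 = 3×240 + 100, 240 = 2×100 + 40, 100 = 2×40 + 20, 40 = 2×20).
gcd(20, 500) = 20.
20 does not divide 34 (remainder 14), so no integer solutions.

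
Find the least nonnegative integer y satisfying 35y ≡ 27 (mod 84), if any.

no solution

gcd(84, 35):
  84 = 2·35 + 14
  35 = 2·14 + 7
  14 = 2·7
so gcd(84, 35) = 7.
7 does not divide 27, so the congruence has no solution.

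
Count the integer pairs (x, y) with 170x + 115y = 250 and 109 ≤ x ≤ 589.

20

gcd(170, 115) = 5  (170 = 1*115 + 55, 115 = 2*55 + 5, 55 = 11*5).
Back-substituting, 170*(-2) + 115*(3) = 5.
Scale by 50: particular solution (-100, 150); reduce x mod 23: (15, -20).
General solution: x = 15 + 23t, y = -20 - 34t for integer t.
109 ≤ 15 + 23t ≤ 589 gives t ∈ [5, 24], which is 20 values.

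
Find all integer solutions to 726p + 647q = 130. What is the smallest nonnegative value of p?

gcd(726, 647):
  726 = 1·647 + 79
  647 = 8·79 + 15
  79 = 5·15 + 4
  15 = 3·4 + 3
  4 = 1·3 + 1
  3 = 3·1
so gcd(726, 647) = 1.
1 divides 130, so solutions exist.
Back-substitute for Bézout coefficients:
  1 = 4 - 1·3
  ... = 726·(172) + 647·(-193)
Scale by 130/1 = 130: (p₀, q₀) = (22360, -25090).
General solution: p = 22360 + 647t, q = -25090 - 726t for integer t.
p ≥ 0: smallest is 22360 mod 647 = 362 (at t = -34), with q = -406.

362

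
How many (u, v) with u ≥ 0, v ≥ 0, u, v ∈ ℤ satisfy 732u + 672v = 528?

0

gcd(732, 672):
  732 = 1×672 + 60
  672 = 11×60 + 12
  60 = 5×12
so gcd(732, 672) = 12.
Back-substitute for Bézout coefficients:
  12 = 672 - 11×60
  ... = 732×(-11) + 672×(12)
Scale by 44: one solution is (-484, 528). Reduce u mod 56: (20, -21).
General: u = 20 + 56t, v = -21 - 61t.
u ≥ 0 ⇒ t ≥ 0; v ≥ 0 ⇒ t ≤ -1. So t ∈ [0, -1]: 0 solutions.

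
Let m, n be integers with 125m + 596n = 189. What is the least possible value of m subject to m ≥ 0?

gcd(596, 125):
  596 = 4×125 + 96
  125 = 1×96 + 29
  96 = 3×29 + 9
  29 = 3×9 + 2
  9 = 4×2 + 1
  2 = 2×1
so gcd(596, 125) = 1.
1 divides 189, so solutions exist.
Back-substitute for Bézout coefficients:
  1 = 9 - 4×2
  ... = 125×(-267) + 596×(56)
Scale by 189/1 = 189: (m₀, n₀) = (-50463, 10584).
General solution: m = -50463 + 596t, n = 10584 - 125t for integer t.
m ≥ 0: smallest is -50463 mod 596 = 197 (at t = 85), with n = -41.

197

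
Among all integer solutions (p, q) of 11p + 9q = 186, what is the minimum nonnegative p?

gcd(11, 9):
  11 = 1*9 + 2
  9 = 4*2 + 1
  2 = 2*1
so gcd(11, 9) = 1.
1 divides 186, so solutions exist.
Back-substitute for Bézout coefficients:
  1 = 9 - 4*2
  ... = 11*(-4) + 9*(5)
Scale by 186/1 = 186: (p₀, q₀) = (-744, 930).
General solution: p = -744 + 9t, q = 930 - 11t for integer t.
p ≥ 0: smallest is -744 mod 9 = 3 (at t = 83), with q = 17.

3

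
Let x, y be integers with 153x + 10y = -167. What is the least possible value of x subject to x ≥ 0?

gcd(153, 10):
  153 = 15*10 + 3
  10 = 3*3 + 1
  3 = 3*1
so gcd(153, 10) = 1.
1 divides -167, so solutions exist.
Back-substitute for Bézout coefficients:
  1 = 10 - 3*3
  ... = 153*(-3) + 10*(46)
Scale by -167/1 = -167: (x₀, y₀) = (501, -7682).
General solution: x = 501 + 10t, y = -7682 - 153t for integer t.
x ≥ 0: smallest is 501 mod 10 = 1 (at t = -50), with y = -32.

1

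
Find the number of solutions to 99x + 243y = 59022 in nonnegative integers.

gcd(243, 99) = 9  (243 = 2*99 + 45, 99 = 2*45 + 9, 45 = 5*9).
Back-substituting, 99*(5) + 243*(-2) = 9.
Scale by 6558: one solution is (32790, -13116). Reduce x mod 27: (12, 238).
General: x = 12 + 27t, y = 238 - 11t.
x ≥ 0 ⇒ t ≥ 0; y ≥ 0 ⇒ t ≤ 21. So t ∈ [0, 21]: 22 solutions.

22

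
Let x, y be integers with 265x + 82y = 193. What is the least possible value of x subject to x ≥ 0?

gcd(265, 82):
  265 = 3*82 + 19
  82 = 4*19 + 6
  19 = 3*6 + 1
  6 = 6*1
so gcd(265, 82) = 1.
1 divides 193, so solutions exist.
Back-substitute for Bézout coefficients:
  1 = 19 - 3*6
  ... = 265*(13) + 82*(-42)
Scale by 193/1 = 193: (x₀, y₀) = (2509, -8106).
General solution: x = 2509 + 82t, y = -8106 - 265t for integer t.
x ≥ 0: smallest is 2509 mod 82 = 49 (at t = -30), with y = -156.

49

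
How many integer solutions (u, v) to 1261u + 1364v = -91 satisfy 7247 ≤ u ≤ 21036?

gcd(1364, 1261) = 1  (1364 = 1×1261 + 103, 1261 = 12×103 + 25, 103 = 4×25 + 3, 25 = 8×3 + 1, 3 = 3×1).
Back-substituting, 1261×(437) + 1364×(-404) = 1.
Scale by -91: particular solution (-39767, 36764); reduce u mod 1364: (1153, -1066).
General solution: u = 1153 + 1364t, v = -1066 - 1261t for integer t.
7247 ≤ 1153 + 1364t ≤ 21036 gives t ∈ [5, 14], which is 10 values.

10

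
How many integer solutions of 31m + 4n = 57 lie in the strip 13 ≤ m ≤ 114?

gcd(31, 4):
  31 = 7*4 + 3
  4 = 1*3 + 1
  3 = 3*1
so gcd(31, 4) = 1.
Back-substitute for Bézout coefficients:
  1 = 4 - 1*3
  ... = 31*(-1) + 4*(8)
Scale by 57: particular solution (-57, 456); reduce m mod 4: (3, -9).
General solution: m = 3 + 4t, n = -9 - 31t for integer t.
13 ≤ 3 + 4t ≤ 114 gives t ∈ [3, 27], which is 25 values.

25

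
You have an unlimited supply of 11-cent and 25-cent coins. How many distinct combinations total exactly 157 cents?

Need nonnegative integers with 11j + 25k = 157.
gcd(11, 25) = 1, and 11·(-9) + 25·(4) = 1.
So (j₀, k₀) = (-1413, 628); general j = -1413 + 25t, k = 628 - 11t.
j ≥ 0 ⇒ t ≥ 57; k ≥ 0 ⇒ t ≤ 57. That's 1 value of t.

1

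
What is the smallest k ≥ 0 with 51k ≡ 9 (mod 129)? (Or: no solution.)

28

gcd(129, 51) = 3.
3 divides 9, so solutions exist.
By Bézout, 51·(-5) + 129·(2) = 3.
So 51·(-5) ≡ 3 (mod 129); multiply by 3: k ≡ -15 (mod 43).
Smallest nonnegative: k = -15 mod 43 = 28.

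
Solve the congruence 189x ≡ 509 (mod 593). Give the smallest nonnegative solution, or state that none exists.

gcd(593, 189):
  593 = 3*189 + 26
  189 = 7*26 + 7
  26 = 3*7 + 5
  7 = 1*5 + 2
  5 = 2*2 + 1
  2 = 2*1
so gcd(593, 189) = 1.
1 divides 509, so solutions exist.
Back-substitute for Bézout coefficients:
  1 = 5 - 2*2
  ... = 189*(-251) + 593*(80)
So 189*(-251) ≡ 1 (mod 593); multiply by 509: x ≡ -127759 (mod 593).
Smallest nonnegative: x = -127759 mod 593 = 329.

329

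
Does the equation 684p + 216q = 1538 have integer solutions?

no

gcd(684, 216) = 36.
36 does not divide 1538 (remainder 26), so no integer solutions.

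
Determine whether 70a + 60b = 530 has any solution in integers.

yes

gcd(70, 60) = 10  (70 = 1×60 + 10, 60 = 6×10).
10 divides 530, so integer solutions exist.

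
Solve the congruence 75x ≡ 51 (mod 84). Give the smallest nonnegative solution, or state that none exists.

13

gcd(84, 75) = 3  (84 = 1×75 + 9, 75 = 8×9 + 3, 9 = 3×3).
3 divides 51, so solutions exist.
Back-substituting, 75×(9) + 84×(-8) = 3.
So 75×(9) ≡ 3 (mod 84); multiply by 17: x ≡ 153 (mod 28).
Smallest nonnegative: x = 153 mod 28 = 13.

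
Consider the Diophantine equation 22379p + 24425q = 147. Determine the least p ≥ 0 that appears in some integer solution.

14218

gcd(24425, 22379) = 1  (24425 = 1*22379 + 2046, 22379 = 10*2046 + 1919, 2046 = 1*1919 + 127, 1919 = 15*127 + 14, 127 = 9*14 + 1, 14 = 14*1).
1 divides 147, so solutions exist.
Back-substituting, 22379*(-1731) + 24425*(1586) = 1.
Scale by 147/1 = 147: (p₀, q₀) = (-254457, 233142).
General solution: p = -254457 + 24425t, q = 233142 - 22379t for integer t.
p ≥ 0: smallest is -254457 mod 24425 = 14218 (at t = 11), with q = -13027.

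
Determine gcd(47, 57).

gcd(57, 47) = 1  (57 = 1·47 + 10, 47 = 4·10 + 7, 10 = 1·7 + 3, 7 = 2·3 + 1, 3 = 3·1).

1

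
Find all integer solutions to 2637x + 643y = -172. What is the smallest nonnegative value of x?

581

gcd(2637, 643) = 1  (2637 = 4*643 + 65, 643 = 9*65 + 58, 65 = 1*58 + 7, 58 = 8*7 + 2, 7 = 3*2 + 1, 2 = 2*1).
1 divides -172, so solutions exist.
Back-substituting, 2637*(277) + 643*(-1136) = 1.
Scale by -172/1 = -172: (x₀, y₀) = (-47644, 195392).
General solution: x = -47644 + 643t, y = 195392 - 2637t for integer t.
x ≥ 0: smallest is -47644 mod 643 = 581 (at t = 75), with y = -2383.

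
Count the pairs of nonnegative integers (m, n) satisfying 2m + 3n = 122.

gcd(3, 2) = 1.
By Bézout, 2×(-1) + 3×(1) = 1.
One solution: (1, 40).
General: m = 1 + 3t, n = 40 - 2t.
m ≥ 0 ⇒ t ≥ 0; n ≥ 0 ⇒ t ≤ 20. So t ∈ [0, 20]: 21 solutions.

21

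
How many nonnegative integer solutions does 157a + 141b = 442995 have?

20

gcd(157, 141) = 1.
By Bézout, 157×(-44) + 141×(49) = 1.
One solution: (60, 3075).
General: a = 60 + 141t, b = 3075 - 157t.
a ≥ 0 ⇒ t ≥ 0; b ≥ 0 ⇒ t ≤ 19. So t ∈ [0, 19]: 20 solutions.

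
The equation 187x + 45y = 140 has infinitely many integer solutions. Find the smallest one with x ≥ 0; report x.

20

gcd(187, 45) = 1  (187 = 4·45 + 7, 45 = 6·7 + 3, 7 = 2·3 + 1, 3 = 3·1).
1 divides 140, so solutions exist.
Back-substituting, 187·(13) + 45·(-54) = 1.
Scale by 140/1 = 140: (x₀, y₀) = (1820, -7560).
General solution: x = 1820 + 45t, y = -7560 - 187t for integer t.
x ≥ 0: smallest is 1820 mod 45 = 20 (at t = -40), with y = -80.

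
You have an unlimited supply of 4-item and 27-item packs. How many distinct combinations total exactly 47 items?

1

Need nonnegative integers with 4j + 27k = 47.
gcd(4, 27) = 1, and 4·(7) + 27·(-1) = 1.
So (j₀, k₀) = (329, -47); general j = 329 + 27t, k = -47 - 4t.
j ≥ 0 ⇒ t ≥ -12; k ≥ 0 ⇒ t ≤ -12. That's 1 value of t.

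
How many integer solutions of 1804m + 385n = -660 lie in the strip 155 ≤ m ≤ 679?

15

gcd(1804, 385) = 11.
By Bézout, 1804*(-16) + 385*(75) = 11.
Particular solution: (15, -72).
General solution: m = 15 + 35t, n = -72 - 164t for integer t.
155 ≤ 15 + 35t ≤ 679 gives t ∈ [4, 18], which is 15 values.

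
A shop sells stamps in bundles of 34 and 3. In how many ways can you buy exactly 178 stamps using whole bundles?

2

Need nonnegative integers with 34j + 3k = 178.
gcd(34, 3) = 1, and 34·(1) + 3·(-11) = 1.
So (j₀, k₀) = (178, -1958); general j = 178 + 3t, k = -1958 - 34t.
j ≥ 0 ⇒ t ≥ -59; k ≥ 0 ⇒ t ≤ -58. That's 2 values of t.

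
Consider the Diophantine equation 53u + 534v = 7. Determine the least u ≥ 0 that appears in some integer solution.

gcd(534, 53) = 1  (534 = 10*53 + 4, 53 = 13*4 + 1, 4 = 4*1).
1 divides 7, so solutions exist.
Back-substituting, 53*(131) + 534*(-13) = 1.
Scale by 7/1 = 7: (u₀, v₀) = (917, -91).
General solution: u = 917 + 534t, v = -91 - 53t for integer t.
u ≥ 0: smallest is 917 mod 534 = 383 (at t = -1), with v = -38.

383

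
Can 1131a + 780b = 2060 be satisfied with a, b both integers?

no

gcd(1131, 780):
  1131 = 1*780 + 351
  780 = 2*351 + 78
  351 = 4*78 + 39
  78 = 2*39
so gcd(1131, 780) = 39.
39 does not divide 2060 (remainder 32), so no integer solutions.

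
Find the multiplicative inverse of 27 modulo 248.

147

gcd(248, 27) = 1  (248 = 9·27 + 5, 27 = 5·5 + 2, 5 = 2·2 + 1, 2 = 2·1).
Back-substituting, 27·(-101) + 248·(11) = 1.
So 27·-101 ≡ 1 (mod 248), and -101 mod 248 = 147.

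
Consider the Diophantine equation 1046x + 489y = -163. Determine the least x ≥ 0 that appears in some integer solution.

163

gcd(1046, 489):
  1046 = 2×489 + 68
  489 = 7×68 + 13
  68 = 5×13 + 3
  13 = 4×3 + 1
  3 = 3×1
so gcd(1046, 489) = 1.
1 divides -163, so solutions exist.
Back-substitute for Bézout coefficients:
  1 = 13 - 4×3
  ... = 1046×(-151) + 489×(323)
Scale by -163/1 = -163: (x₀, y₀) = (24613, -52649).
General solution: x = 24613 + 489t, y = -52649 - 1046t for integer t.
x ≥ 0: smallest is 24613 mod 489 = 163 (at t = -50), with y = -349.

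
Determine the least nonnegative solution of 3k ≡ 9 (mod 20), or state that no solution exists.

gcd(20, 3) = 1.
1 divides 9, so solutions exist.
By Bézout, 3*(7) + 20*(-1) = 1.
So 3*(7) ≡ 1 (mod 20); multiply by 9: k ≡ 63 (mod 20).
Smallest nonnegative: k = 63 mod 20 = 3.

3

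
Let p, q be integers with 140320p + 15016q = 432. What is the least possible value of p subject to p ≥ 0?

gcd(140320, 15016) = 8.
8 divides 432, so solutions exist.
By Bézout, 140320×(264) + 15016×(-2467) = 8.
Scale by 432/8 = 54: (p₀, q₀) = (14256, -133218).
General solution: p = 14256 + 1877t, q = -133218 - 17540t for integer t.
p ≥ 0: smallest is 14256 mod 1877 = 1117 (at t = -7), with q = -10438.

1117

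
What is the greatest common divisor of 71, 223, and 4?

gcd(223, 71) = 1  (223 = 3·71 + 10, 71 = 7·10 + 1, 10 = 10·1).
gcd(1, 4) = 1.

1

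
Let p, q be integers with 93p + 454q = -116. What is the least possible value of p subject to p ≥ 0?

gcd(454, 93):
  454 = 4·93 + 82
  93 = 1·82 + 11
  82 = 7·11 + 5
  11 = 2·5 + 1
  5 = 5·1
so gcd(454, 93) = 1.
1 divides -116, so solutions exist.
Back-substitute for Bézout coefficients:
  1 = 11 - 2·5
  ... = 93·(83) + 454·(-17)
Scale by -116/1 = -116: (p₀, q₀) = (-9628, 1972).
General solution: p = -9628 + 454t, q = 1972 - 93t for integer t.
p ≥ 0: smallest is -9628 mod 454 = 360 (at t = 22), with q = -74.

360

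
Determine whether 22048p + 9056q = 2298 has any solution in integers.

no

gcd(22048, 9056) = 32.
32 does not divide 2298 (remainder 26), so no integer solutions.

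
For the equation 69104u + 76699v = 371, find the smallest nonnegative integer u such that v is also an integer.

gcd(76699, 69104):
  76699 = 1·69104 + 7595
  69104 = 9·7595 + 749
  7595 = 10·749 + 105
  749 = 7·105 + 14
  105 = 7·14 + 7
  14 = 2·7
so gcd(76699, 69104) = 7.
7 divides 371, so solutions exist.
Back-substitute for Bézout coefficients:
  7 = 105 - 7·14
  ... = 69104·(-5120) + 76699·(4613)
Scale by 371/7 = 53: (u₀, v₀) = (-271360, 244489).
General solution: u = -271360 + 10957t, v = 244489 - 9872t for integer t.
u ≥ 0: smallest is -271360 mod 10957 = 2565 (at t = 25), with v = -2311.

2565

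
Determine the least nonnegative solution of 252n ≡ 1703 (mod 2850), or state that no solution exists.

no solution

gcd(2850, 252):
  2850 = 11*252 + 78
  252 = 3*78 + 18
  78 = 4*18 + 6
  18 = 3*6
so gcd(2850, 252) = 6.
6 does not divide 1703, so the congruence has no solution.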